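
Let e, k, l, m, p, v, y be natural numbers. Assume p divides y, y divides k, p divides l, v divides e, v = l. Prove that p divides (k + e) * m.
p divides y and y divides k, hence p divides k. Because v = l and v divides e, l divides e. Since p divides l, p divides e. Since p divides k, p divides k + e. Then p divides (k + e) * m.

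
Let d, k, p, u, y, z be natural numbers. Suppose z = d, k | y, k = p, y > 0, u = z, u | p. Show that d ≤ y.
From u = z and z = d, u = d. Since u | p, d | p. Since k = p and k | y, p | y. From d | p, d | y. y > 0, so d ≤ y.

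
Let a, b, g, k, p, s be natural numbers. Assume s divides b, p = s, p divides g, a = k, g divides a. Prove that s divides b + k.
a = k and g divides a, so g divides k. Since p divides g, p divides k. Since p = s, s divides k. From s divides b, s divides b + k.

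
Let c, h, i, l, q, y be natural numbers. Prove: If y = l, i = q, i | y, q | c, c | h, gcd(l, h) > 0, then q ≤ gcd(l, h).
Since i = q and i | y, q | y. y = l, so q | l. q | c and c | h, hence q | h. q | l, so q | gcd(l, h). Since gcd(l, h) > 0, q ≤ gcd(l, h).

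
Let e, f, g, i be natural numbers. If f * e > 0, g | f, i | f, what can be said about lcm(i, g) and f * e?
lcm(i, g) ≤ f * e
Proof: Since i | f and g | f, lcm(i, g) | f. Then lcm(i, g) | f * e. Since f * e > 0, lcm(i, g) ≤ f * e.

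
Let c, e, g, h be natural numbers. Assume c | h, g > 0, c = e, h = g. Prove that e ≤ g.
h = g and c | h, so c | g. Since g > 0, c ≤ g. Since c = e, e ≤ g.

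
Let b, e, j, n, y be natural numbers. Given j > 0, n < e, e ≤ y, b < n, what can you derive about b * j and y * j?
b * j < y * j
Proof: b < n and n < e, hence b < e. Since e ≤ y, b < y. From j > 0, by multiplying by a positive, b * j < y * j.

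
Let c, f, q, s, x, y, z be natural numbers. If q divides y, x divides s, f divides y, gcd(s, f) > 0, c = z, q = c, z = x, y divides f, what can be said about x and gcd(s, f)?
x ≤ gcd(s, f)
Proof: Since y divides f and f divides y, y = f. From c = z and z = x, c = x. From q = c and q divides y, c divides y. c = x, so x divides y. y = f, so x divides f. x divides s, so x divides gcd(s, f). Since gcd(s, f) > 0, x ≤ gcd(s, f).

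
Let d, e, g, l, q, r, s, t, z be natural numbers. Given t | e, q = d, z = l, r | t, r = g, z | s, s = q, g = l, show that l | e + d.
r | t and t | e, thus r | e. Since r = g, g | e. Since g = l, l | e. From s = q and q = d, s = d. z = l and z | s, thus l | s. From s = d, l | d. l | e, so l | e + d.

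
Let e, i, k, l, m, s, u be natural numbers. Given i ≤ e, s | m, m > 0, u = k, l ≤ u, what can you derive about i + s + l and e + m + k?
i + s + l ≤ e + m + k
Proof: Since s | m and m > 0, s ≤ m. u = k and l ≤ u, thus l ≤ k. s ≤ m, so s + l ≤ m + k. Since i ≤ e, i + s + l ≤ e + m + k.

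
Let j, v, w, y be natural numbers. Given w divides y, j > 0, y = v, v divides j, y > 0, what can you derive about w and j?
w ≤ j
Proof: w divides y and y > 0, thus w ≤ y. y = v, so w ≤ v. Because v divides j and j > 0, v ≤ j. From w ≤ v, w ≤ j.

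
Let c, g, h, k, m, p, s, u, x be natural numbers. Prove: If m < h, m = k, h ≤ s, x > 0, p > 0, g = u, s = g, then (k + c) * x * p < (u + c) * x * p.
m = k and m < h, thus k < h. s = g and h ≤ s, hence h ≤ g. k < h, so k < g. g = u, so k < u. Then k + c < u + c. Since x > 0, by multiplying by a positive, (k + c) * x < (u + c) * x. Since p > 0, by multiplying by a positive, (k + c) * x * p < (u + c) * x * p.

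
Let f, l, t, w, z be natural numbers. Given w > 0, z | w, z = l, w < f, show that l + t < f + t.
z | w and w > 0, therefore z ≤ w. Since w < f, z < f. z = l, so l < f. Then l + t < f + t.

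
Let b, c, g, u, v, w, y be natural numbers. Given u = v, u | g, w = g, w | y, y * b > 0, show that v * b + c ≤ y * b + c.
u = v and u | g, hence v | g. w = g and w | y, so g | y. v | g, so v | y. Then v * b | y * b. Since y * b > 0, v * b ≤ y * b. Then v * b + c ≤ y * b + c.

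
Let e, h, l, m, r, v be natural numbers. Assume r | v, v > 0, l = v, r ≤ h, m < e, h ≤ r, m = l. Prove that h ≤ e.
From r ≤ h and h ≤ r, r = h. Since r | v and v > 0, r ≤ v. r = h, so h ≤ v. m = l and l = v, so m = v. m < e, so v < e. h ≤ v, so h < e. Then h ≤ e.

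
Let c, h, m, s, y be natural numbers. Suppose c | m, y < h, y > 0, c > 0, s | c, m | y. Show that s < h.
s | c and c > 0, therefore s ≤ c. c | m and m | y, therefore c | y. y > 0, so c ≤ y. s ≤ c, so s ≤ y. From y < h, s < h.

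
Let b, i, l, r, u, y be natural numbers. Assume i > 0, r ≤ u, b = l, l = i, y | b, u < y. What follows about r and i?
r < i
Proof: r ≤ u and u < y, therefore r < y. Because b = l and l = i, b = i. Since y | b, y | i. Because i > 0, y ≤ i. r < y, so r < i.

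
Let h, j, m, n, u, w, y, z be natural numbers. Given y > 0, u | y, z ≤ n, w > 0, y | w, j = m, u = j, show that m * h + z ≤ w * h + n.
Because u = j and j = m, u = m. u | y and y > 0, therefore u ≤ y. u = m, so m ≤ y. Because y | w and w > 0, y ≤ w. m ≤ y, so m ≤ w. Then m * h ≤ w * h. z ≤ n, so m * h + z ≤ w * h + n.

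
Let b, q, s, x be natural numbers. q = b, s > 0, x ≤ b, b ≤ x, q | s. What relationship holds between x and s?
x ≤ s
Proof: b ≤ x and x ≤ b, so b = x. Because q | s and s > 0, q ≤ s. Since q = b, b ≤ s. b = x, so x ≤ s.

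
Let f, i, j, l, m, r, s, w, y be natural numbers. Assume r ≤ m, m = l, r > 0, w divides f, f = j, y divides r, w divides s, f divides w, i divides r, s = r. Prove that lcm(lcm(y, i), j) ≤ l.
y divides r and i divides r, thus lcm(y, i) divides r. From w divides f and f divides w, w = f. Since f = j, w = j. s = r and w divides s, hence w divides r. w = j, so j divides r. Since lcm(y, i) divides r, lcm(lcm(y, i), j) divides r. r > 0, so lcm(lcm(y, i), j) ≤ r. Since m = l and r ≤ m, r ≤ l. Since lcm(lcm(y, i), j) ≤ r, lcm(lcm(y, i), j) ≤ l.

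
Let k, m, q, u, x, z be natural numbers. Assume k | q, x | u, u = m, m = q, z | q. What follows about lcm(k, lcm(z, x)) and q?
lcm(k, lcm(z, x)) | q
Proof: Because u = m and m = q, u = q. Since x | u, x | q. z | q, so lcm(z, x) | q. Since k | q, lcm(k, lcm(z, x)) | q.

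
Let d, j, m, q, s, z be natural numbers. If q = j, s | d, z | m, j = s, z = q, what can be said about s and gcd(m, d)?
s | gcd(m, d)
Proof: q = j and j = s, thus q = s. z = q and z | m, so q | m. Because q = s, s | m. s | d, so s | gcd(m, d).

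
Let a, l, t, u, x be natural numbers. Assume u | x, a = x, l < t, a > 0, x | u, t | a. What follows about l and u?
l < u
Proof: x | u and u | x, therefore x = u. a = x, so a = u. t | a and a > 0, therefore t ≤ a. a = u, so t ≤ u. l < t, so l < u.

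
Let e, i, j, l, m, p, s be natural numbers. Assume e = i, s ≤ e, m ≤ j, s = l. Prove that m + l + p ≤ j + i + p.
s = l and s ≤ e, thus l ≤ e. Since e = i, l ≤ i. Then l + p ≤ i + p. Since m ≤ j, m + l + p ≤ j + i + p.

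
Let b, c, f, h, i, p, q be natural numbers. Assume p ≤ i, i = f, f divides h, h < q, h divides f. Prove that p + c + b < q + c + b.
f divides h and h divides f, hence f = h. Since i = f, i = h. Since p ≤ i, p ≤ h. h < q, so p < q. Then p + c < q + c. Then p + c + b < q + c + b.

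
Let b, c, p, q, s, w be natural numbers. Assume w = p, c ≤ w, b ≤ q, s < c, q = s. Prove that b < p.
q = s and b ≤ q, so b ≤ s. Since s < c, b < c. w = p and c ≤ w, so c ≤ p. b < c, so b < p.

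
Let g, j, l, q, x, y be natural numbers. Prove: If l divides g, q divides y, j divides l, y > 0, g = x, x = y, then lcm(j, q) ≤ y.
Since g = x and x = y, g = y. Since l divides g, l divides y. Since j divides l, j divides y. Since q divides y, lcm(j, q) divides y. y > 0, so lcm(j, q) ≤ y.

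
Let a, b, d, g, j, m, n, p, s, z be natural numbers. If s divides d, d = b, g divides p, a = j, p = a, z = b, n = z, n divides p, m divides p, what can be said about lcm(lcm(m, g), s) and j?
lcm(lcm(m, g), s) divides j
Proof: Because p = a and a = j, p = j. m divides p and g divides p, thus lcm(m, g) divides p. d = b and s divides d, thus s divides b. n = z and z = b, so n = b. Since n divides p, b divides p. Since s divides b, s divides p. Since lcm(m, g) divides p, lcm(lcm(m, g), s) divides p. Since p = j, lcm(lcm(m, g), s) divides j.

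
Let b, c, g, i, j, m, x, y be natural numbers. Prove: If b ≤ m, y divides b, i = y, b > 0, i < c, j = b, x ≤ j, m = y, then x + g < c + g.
m = y and b ≤ m, so b ≤ y. y divides b and b > 0, hence y ≤ b. b ≤ y, so b = y. j = b, so j = y. Because x ≤ j, x ≤ y. i = y and i < c, thus y < c. Since x ≤ y, x < c. Then x + g < c + g.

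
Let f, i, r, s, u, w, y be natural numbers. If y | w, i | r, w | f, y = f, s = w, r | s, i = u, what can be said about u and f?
u | f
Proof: y = f and y | w, hence f | w. From w | f, w = f. i | r and r | s, so i | s. s = w, so i | w. w = f, so i | f. Because i = u, u | f.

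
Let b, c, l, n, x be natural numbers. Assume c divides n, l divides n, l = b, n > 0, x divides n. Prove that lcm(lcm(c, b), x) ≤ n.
From l = b and l divides n, b divides n. c divides n, so lcm(c, b) divides n. x divides n, so lcm(lcm(c, b), x) divides n. Since n > 0, lcm(lcm(c, b), x) ≤ n.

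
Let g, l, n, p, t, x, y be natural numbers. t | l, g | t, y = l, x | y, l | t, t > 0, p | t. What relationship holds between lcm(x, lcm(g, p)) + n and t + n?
lcm(x, lcm(g, p)) + n ≤ t + n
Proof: l | t and t | l, so l = t. Since y = l, y = t. Since x | y, x | t. g | t and p | t, hence lcm(g, p) | t. x | t, so lcm(x, lcm(g, p)) | t. Since t > 0, lcm(x, lcm(g, p)) ≤ t. Then lcm(x, lcm(g, p)) + n ≤ t + n.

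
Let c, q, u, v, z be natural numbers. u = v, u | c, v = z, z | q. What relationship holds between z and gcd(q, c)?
z | gcd(q, c)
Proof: Since u = v and v = z, u = z. u | c, so z | c. Since z | q, z | gcd(q, c).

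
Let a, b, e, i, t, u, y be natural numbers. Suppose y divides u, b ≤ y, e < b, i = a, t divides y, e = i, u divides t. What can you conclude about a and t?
a < t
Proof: From y divides u and u divides t, y divides t. From t divides y, y = t. e < b and b ≤ y, so e < y. e = i, so i < y. i = a, so a < y. y = t, so a < t.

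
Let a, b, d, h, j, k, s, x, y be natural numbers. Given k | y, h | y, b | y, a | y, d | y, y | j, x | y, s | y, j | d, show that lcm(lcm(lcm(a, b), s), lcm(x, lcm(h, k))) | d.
y | j and j | d, therefore y | d. Because d | y, y = d. a | y and b | y, therefore lcm(a, b) | y. s | y, so lcm(lcm(a, b), s) | y. h | y and k | y, hence lcm(h, k) | y. x | y, so lcm(x, lcm(h, k)) | y. Since lcm(lcm(a, b), s) | y, lcm(lcm(lcm(a, b), s), lcm(x, lcm(h, k))) | y. Since y = d, lcm(lcm(lcm(a, b), s), lcm(x, lcm(h, k))) | d.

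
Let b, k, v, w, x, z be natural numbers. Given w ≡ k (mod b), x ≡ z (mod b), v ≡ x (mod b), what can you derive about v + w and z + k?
v + w ≡ z + k (mod b)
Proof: Because v ≡ x (mod b) and x ≡ z (mod b), v ≡ z (mod b). Since w ≡ k (mod b), by adding congruences, v + w ≡ z + k (mod b).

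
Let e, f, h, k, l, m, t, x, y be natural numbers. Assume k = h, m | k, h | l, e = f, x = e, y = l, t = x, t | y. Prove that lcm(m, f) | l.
k = h and m | k, therefore m | h. Because h | l, m | l. t = x and t | y, hence x | y. y = l, so x | l. x = e, so e | l. Because e = f, f | l. m | l, so lcm(m, f) | l.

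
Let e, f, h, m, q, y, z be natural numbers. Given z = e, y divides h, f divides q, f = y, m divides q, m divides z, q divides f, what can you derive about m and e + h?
m divides e + h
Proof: Since z = e and m divides z, m divides e. q divides f and f divides q, therefore q = f. f = y, so q = y. m divides q, so m divides y. y divides h, so m divides h. m divides e, so m divides e + h.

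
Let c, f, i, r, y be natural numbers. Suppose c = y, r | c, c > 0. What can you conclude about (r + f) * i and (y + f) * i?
(r + f) * i ≤ (y + f) * i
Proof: r | c and c > 0, thus r ≤ c. Because c = y, r ≤ y. Then r + f ≤ y + f. Then (r + f) * i ≤ (y + f) * i.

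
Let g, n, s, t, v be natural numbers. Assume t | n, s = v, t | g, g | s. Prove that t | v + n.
From t | g and g | s, t | s. Because s = v, t | v. t | n, so t | v + n.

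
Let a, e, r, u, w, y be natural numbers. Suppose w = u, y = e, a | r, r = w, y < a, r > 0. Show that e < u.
r = w and w = u, therefore r = u. From y = e and y < a, e < a. a | r and r > 0, so a ≤ r. e < a, so e < r. r = u, so e < u.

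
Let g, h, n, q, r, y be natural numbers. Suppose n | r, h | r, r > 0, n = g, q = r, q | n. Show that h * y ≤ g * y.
From q = r and q | n, r | n. Since n | r, r = n. n = g, so r = g. h | r and r > 0, so h ≤ r. r = g, so h ≤ g. Then h * y ≤ g * y.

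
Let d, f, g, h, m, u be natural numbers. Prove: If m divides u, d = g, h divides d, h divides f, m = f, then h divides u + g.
m = f and m divides u, therefore f divides u. h divides f, so h divides u. d = g and h divides d, therefore h divides g. Because h divides u, h divides u + g.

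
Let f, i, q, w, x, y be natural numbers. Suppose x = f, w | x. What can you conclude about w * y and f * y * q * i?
w * y | f * y * q * i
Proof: x = f and w | x, therefore w | f. Then w * y | f * y. Then w * y | f * y * q. Then w * y | f * y * q * i.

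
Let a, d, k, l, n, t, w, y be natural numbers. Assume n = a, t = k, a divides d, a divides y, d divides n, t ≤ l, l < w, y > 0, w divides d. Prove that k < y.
Because t = k and t ≤ l, k ≤ l. l < w, so k < w. Since n = a and d divides n, d divides a. Since a divides d, a = d. Since a divides y, d divides y. w divides d, so w divides y. y > 0, so w ≤ y. Because k < w, k < y.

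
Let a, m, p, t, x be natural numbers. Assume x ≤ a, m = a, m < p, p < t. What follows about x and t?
x < t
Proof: m < p and p < t, thus m < t. m = a, so a < t. x ≤ a, so x < t.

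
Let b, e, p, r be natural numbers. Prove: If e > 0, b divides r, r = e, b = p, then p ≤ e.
b = p and b divides r, therefore p divides r. Since r = e, p divides e. e > 0, so p ≤ e.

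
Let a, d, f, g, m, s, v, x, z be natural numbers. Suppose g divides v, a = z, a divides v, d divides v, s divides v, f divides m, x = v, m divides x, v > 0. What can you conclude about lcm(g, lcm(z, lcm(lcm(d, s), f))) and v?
lcm(g, lcm(z, lcm(lcm(d, s), f))) ≤ v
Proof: Since a = z and a divides v, z divides v. d divides v and s divides v, hence lcm(d, s) divides v. x = v and m divides x, so m divides v. From f divides m, f divides v. lcm(d, s) divides v, so lcm(lcm(d, s), f) divides v. Since z divides v, lcm(z, lcm(lcm(d, s), f)) divides v. g divides v, so lcm(g, lcm(z, lcm(lcm(d, s), f))) divides v. From v > 0, lcm(g, lcm(z, lcm(lcm(d, s), f))) ≤ v.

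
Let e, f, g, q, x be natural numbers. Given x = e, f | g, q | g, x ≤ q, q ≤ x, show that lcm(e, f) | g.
Since q ≤ x and x ≤ q, q = x. x = e, so q = e. From q | g, e | g. Since f | g, lcm(e, f) | g.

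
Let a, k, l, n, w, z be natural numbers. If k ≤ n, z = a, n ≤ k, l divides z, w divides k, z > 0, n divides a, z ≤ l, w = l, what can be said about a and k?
a = k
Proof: l divides z and z > 0, thus l ≤ z. Since z ≤ l, l = z. Since w = l, w = z. Since z = a, w = a. w divides k, so a divides k. n ≤ k and k ≤ n, therefore n = k. Since n divides a, k divides a. a divides k, so a = k.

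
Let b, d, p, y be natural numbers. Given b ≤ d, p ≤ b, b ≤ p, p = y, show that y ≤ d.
b ≤ p and p ≤ b, therefore b = p. Since p = y, b = y. b ≤ d, so y ≤ d.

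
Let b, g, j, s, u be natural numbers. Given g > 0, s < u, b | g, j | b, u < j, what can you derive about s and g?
s < g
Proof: j | b and b | g, so j | g. From g > 0, j ≤ g. u < j, so u < g. Since s < u, s < g.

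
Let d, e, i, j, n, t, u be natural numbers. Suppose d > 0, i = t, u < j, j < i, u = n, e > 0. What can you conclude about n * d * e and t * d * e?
n * d * e < t * d * e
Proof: u < j and j < i, therefore u < i. Since u = n, n < i. i = t, so n < t. Since d > 0, by multiplying by a positive, n * d < t * d. Since e > 0, by multiplying by a positive, n * d * e < t * d * e.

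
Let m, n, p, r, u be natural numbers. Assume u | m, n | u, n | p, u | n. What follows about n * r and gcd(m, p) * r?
n * r | gcd(m, p) * r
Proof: u | n and n | u, so u = n. Since u | m, n | m. n | p, so n | gcd(m, p). Then n * r | gcd(m, p) * r.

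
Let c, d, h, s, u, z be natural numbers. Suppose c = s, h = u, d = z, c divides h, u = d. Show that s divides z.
Because h = u and u = d, h = d. Since d = z, h = z. c = s and c divides h, hence s divides h. From h = z, s divides z.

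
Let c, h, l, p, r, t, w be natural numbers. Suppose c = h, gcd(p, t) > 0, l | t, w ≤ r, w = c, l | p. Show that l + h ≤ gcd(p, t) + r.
From l | p and l | t, l | gcd(p, t). Since gcd(p, t) > 0, l ≤ gcd(p, t). w = c and c = h, thus w = h. w ≤ r, so h ≤ r. l ≤ gcd(p, t), so l + h ≤ gcd(p, t) + r.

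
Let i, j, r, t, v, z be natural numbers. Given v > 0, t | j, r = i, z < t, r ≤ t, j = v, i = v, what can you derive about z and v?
z < v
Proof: From j = v and t | j, t | v. Since v > 0, t ≤ v. r = i and i = v, so r = v. Since r ≤ t, v ≤ t. Since t ≤ v, t = v. Since z < t, z < v.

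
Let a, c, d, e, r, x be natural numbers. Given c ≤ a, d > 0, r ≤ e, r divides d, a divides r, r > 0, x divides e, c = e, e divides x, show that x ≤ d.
Because a divides r and r > 0, a ≤ r. Since c ≤ a, c ≤ r. Since c = e, e ≤ r. Because r ≤ e, r = e. Since e divides x and x divides e, e = x. Since r = e, r = x. Because r divides d and d > 0, r ≤ d. r = x, so x ≤ d.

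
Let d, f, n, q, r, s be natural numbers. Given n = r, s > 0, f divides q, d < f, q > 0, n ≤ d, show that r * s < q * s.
Because f divides q and q > 0, f ≤ q. d < f, so d < q. Since n ≤ d, n < q. Since n = r, r < q. Since s > 0, by multiplying by a positive, r * s < q * s.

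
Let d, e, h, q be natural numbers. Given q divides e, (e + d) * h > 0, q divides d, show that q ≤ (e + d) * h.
Since q divides e and q divides d, q divides e + d. Then q divides (e + d) * h. Since (e + d) * h > 0, q ≤ (e + d) * h.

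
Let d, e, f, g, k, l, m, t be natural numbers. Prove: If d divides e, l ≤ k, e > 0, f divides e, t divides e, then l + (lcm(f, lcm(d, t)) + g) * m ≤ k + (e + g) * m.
d divides e and t divides e, hence lcm(d, t) divides e. f divides e, so lcm(f, lcm(d, t)) divides e. Since e > 0, lcm(f, lcm(d, t)) ≤ e. Then lcm(f, lcm(d, t)) + g ≤ e + g. By multiplying by a non-negative, (lcm(f, lcm(d, t)) + g) * m ≤ (e + g) * m. Since l ≤ k, l + (lcm(f, lcm(d, t)) + g) * m ≤ k + (e + g) * m.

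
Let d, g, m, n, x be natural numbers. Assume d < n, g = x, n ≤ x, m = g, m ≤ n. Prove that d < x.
m = g and g = x, hence m = x. Since m ≤ n, x ≤ n. Since n ≤ x, n = x. Since d < n, d < x.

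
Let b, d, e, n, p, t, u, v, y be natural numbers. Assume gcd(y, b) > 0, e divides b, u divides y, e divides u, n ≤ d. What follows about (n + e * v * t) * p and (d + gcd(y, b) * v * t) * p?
(n + e * v * t) * p ≤ (d + gcd(y, b) * v * t) * p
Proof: e divides u and u divides y, so e divides y. e divides b, so e divides gcd(y, b). Because gcd(y, b) > 0, e ≤ gcd(y, b). By multiplying by a non-negative, e * v ≤ gcd(y, b) * v. By multiplying by a non-negative, e * v * t ≤ gcd(y, b) * v * t. Since n ≤ d, n + e * v * t ≤ d + gcd(y, b) * v * t. By multiplying by a non-negative, (n + e * v * t) * p ≤ (d + gcd(y, b) * v * t) * p.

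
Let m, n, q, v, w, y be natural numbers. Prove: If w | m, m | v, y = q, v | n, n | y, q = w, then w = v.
w | m and m | v, so w | v. y = q and q = w, therefore y = w. Since n | y, n | w. Because v | n, v | w. w | v, so w = v.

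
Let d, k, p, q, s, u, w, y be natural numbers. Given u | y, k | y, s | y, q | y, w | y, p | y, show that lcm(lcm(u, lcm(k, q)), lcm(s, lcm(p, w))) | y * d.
k | y and q | y, so lcm(k, q) | y. u | y, so lcm(u, lcm(k, q)) | y. Because p | y and w | y, lcm(p, w) | y. s | y, so lcm(s, lcm(p, w)) | y. lcm(u, lcm(k, q)) | y, so lcm(lcm(u, lcm(k, q)), lcm(s, lcm(p, w))) | y. Then lcm(lcm(u, lcm(k, q)), lcm(s, lcm(p, w))) | y * d.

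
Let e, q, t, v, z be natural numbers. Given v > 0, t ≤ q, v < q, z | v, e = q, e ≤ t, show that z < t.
e = q and e ≤ t, hence q ≤ t. Since t ≤ q, q = t. Since z | v and v > 0, z ≤ v. Since v < q, z < q. Since q = t, z < t.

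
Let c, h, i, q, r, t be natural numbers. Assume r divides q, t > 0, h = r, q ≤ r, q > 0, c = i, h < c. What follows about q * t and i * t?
q * t < i * t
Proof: r divides q and q > 0, therefore r ≤ q. Since q ≤ r, r = q. Since h = r, h = q. h < c, so q < c. c = i, so q < i. Combining with t > 0, by multiplying by a positive, q * t < i * t.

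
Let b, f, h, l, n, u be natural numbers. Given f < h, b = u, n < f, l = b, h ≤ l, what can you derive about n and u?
n < u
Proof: l = b and b = u, thus l = u. n < f and f < h, thus n < h. Since h ≤ l, n < l. l = u, so n < u.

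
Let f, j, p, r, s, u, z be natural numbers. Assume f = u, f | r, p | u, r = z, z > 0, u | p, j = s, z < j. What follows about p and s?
p < s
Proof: u | p and p | u, so u = p. Since r = z and f | r, f | z. z > 0, so f ≤ z. Since f = u, u ≤ z. j = s and z < j, so z < s. u ≤ z, so u < s. Since u = p, p < s.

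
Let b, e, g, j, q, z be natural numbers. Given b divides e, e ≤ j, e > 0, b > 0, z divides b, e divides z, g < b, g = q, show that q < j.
b divides e and e > 0, therefore b ≤ e. e divides z and z divides b, so e divides b. From b > 0, e ≤ b. Since b ≤ e, b = e. g = q and g < b, so q < b. From b = e, q < e. Since e ≤ j, q < j.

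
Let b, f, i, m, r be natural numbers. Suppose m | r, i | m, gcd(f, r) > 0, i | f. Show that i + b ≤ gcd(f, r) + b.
i | m and m | r, so i | r. Since i | f, i | gcd(f, r). Since gcd(f, r) > 0, i ≤ gcd(f, r). Then i + b ≤ gcd(f, r) + b.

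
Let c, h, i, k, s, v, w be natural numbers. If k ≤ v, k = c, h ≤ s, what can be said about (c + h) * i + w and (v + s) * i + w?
(c + h) * i + w ≤ (v + s) * i + w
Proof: From k = c and k ≤ v, c ≤ v. h ≤ s, so c + h ≤ v + s. By multiplying by a non-negative, (c + h) * i ≤ (v + s) * i. Then (c + h) * i + w ≤ (v + s) * i + w.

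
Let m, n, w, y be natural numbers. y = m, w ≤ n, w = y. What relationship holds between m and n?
m ≤ n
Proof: Because w = y and w ≤ n, y ≤ n. Since y = m, m ≤ n.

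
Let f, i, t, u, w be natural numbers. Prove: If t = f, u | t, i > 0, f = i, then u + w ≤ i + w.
Since t = f and u | t, u | f. Since f = i, u | i. Because i > 0, u ≤ i. Then u + w ≤ i + w.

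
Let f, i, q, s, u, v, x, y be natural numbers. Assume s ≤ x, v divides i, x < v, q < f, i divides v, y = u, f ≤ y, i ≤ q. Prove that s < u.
v divides i and i divides v, hence v = i. Since s ≤ x and x < v, s < v. Since v = i, s < i. q < f and f ≤ y, so q < y. i ≤ q, so i < y. Since y = u, i < u. Since s < i, s < u.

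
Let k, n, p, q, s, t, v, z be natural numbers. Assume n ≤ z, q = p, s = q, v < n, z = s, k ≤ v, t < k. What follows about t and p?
t < p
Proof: s = q and q = p, so s = p. Because k ≤ v and v < n, k < n. From z = s and n ≤ z, n ≤ s. Since k < n, k < s. Since t < k, t < s. Since s = p, t < p.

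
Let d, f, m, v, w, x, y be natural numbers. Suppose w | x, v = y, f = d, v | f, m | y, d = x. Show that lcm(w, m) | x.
From f = d and v | f, v | d. v = y, so y | d. d = x, so y | x. Because m | y, m | x. Since w | x, lcm(w, m) | x.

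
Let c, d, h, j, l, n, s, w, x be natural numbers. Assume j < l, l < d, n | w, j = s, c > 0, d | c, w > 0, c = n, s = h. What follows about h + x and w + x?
h + x < w + x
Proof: From j = s and j < l, s < l. Since s = h, h < l. d | c and c > 0, hence d ≤ c. Since c = n, d ≤ n. Because l < d, l < n. From n | w and w > 0, n ≤ w. l < n, so l < w. h < l, so h < w. Then h + x < w + x.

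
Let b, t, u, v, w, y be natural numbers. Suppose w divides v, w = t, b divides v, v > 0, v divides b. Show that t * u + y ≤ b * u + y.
v divides b and b divides v, thus v = b. Since w divides v and v > 0, w ≤ v. w = t, so t ≤ v. v = b, so t ≤ b. By multiplying by a non-negative, t * u ≤ b * u. Then t * u + y ≤ b * u + y.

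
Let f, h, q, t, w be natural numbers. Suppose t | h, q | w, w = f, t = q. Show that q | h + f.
Because t = q and t | h, q | h. Since w = f and q | w, q | f. Since q | h, q | h + f.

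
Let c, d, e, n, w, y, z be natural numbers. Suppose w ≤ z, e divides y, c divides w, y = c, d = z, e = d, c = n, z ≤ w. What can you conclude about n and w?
n = w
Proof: z ≤ w and w ≤ z, so z = w. d = z, so d = w. From e = d and e divides y, d divides y. y = c, so d divides c. Since d = w, w divides c. c divides w, so w = c. From c = n, w = n. Then n = w.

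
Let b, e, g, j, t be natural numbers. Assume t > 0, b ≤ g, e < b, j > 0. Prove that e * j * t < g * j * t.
Because e < b and b ≤ g, e < g. Since j > 0, e * j < g * j. t > 0, so e * j * t < g * j * t.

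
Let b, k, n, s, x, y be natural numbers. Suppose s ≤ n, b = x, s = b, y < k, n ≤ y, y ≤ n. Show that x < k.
s = b and b = x, hence s = x. n ≤ y and y ≤ n, therefore n = y. s ≤ n, so s ≤ y. Since y < k, s < k. Since s = x, x < k.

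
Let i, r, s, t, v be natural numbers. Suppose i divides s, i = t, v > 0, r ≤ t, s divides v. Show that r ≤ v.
Since i divides s and s divides v, i divides v. Since i = t, t divides v. Because v > 0, t ≤ v. Because r ≤ t, r ≤ v.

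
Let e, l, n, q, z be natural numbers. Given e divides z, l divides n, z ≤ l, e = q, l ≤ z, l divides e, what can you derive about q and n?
q divides n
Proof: z ≤ l and l ≤ z, so z = l. Since e divides z, e divides l. Since l divides e, l = e. Since e = q, l = q. l divides n, so q divides n.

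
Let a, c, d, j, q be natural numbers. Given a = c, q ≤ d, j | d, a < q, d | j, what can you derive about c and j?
c < j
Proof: Since d | j and j | d, d = j. Because a < q and q ≤ d, a < d. Since a = c, c < d. Since d = j, c < j.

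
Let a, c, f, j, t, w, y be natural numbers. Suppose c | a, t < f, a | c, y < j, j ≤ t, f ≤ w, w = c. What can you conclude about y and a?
y < a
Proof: c | a and a | c, hence c = a. Since j ≤ t and t < f, j < f. Since f ≤ w, j < w. w = c, so j < c. Since y < j, y < c. c = a, so y < a.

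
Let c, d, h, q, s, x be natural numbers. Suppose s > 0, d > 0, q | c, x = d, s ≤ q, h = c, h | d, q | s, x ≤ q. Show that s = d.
From q | s and s > 0, q ≤ s. From s ≤ q, s = q. Because h = c and h | d, c | d. Since q | c, q | d. Since d > 0, q ≤ d. x = d and x ≤ q, hence d ≤ q. Since q ≤ d, q = d. s = q, so s = d.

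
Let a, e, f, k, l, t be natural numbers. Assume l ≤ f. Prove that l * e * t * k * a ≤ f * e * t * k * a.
Because l ≤ f, by multiplying by a non-negative, l * e ≤ f * e. By multiplying by a non-negative, l * e * t ≤ f * e * t. By multiplying by a non-negative, l * e * t * k ≤ f * e * t * k. By multiplying by a non-negative, l * e * t * k * a ≤ f * e * t * k * a.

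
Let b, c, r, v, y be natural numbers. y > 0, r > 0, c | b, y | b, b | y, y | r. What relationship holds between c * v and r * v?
c * v ≤ r * v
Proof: b | y and y | b, therefore b = y. Since c | b, c | y. y > 0, so c ≤ y. y | r and r > 0, so y ≤ r. c ≤ y, so c ≤ r. Then c * v ≤ r * v.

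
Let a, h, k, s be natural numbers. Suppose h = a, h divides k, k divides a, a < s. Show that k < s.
h = a and h divides k, hence a divides k. Since k divides a, a = k. Because a < s, k < s.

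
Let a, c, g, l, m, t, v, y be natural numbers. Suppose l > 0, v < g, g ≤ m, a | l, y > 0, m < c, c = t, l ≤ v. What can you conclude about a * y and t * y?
a * y < t * y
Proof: a | l and l > 0, so a ≤ l. Since l ≤ v and v < g, l < g. From g ≤ m, l < m. m < c, so l < c. Because c = t, l < t. a ≤ l, so a < t. Since y > 0, a * y < t * y.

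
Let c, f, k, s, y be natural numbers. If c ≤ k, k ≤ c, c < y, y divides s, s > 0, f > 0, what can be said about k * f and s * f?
k * f < s * f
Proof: From c ≤ k and k ≤ c, c = k. Since c < y, k < y. From y divides s and s > 0, y ≤ s. Since k < y, k < s. Since f > 0, by multiplying by a positive, k * f < s * f.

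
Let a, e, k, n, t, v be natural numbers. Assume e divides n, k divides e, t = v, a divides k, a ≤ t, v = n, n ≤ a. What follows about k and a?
k = a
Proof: Because t = v and v = n, t = n. From a ≤ t, a ≤ n. n ≤ a, so n = a. Since e divides n, e divides a. From k divides e, k divides a. Since a divides k, k = a.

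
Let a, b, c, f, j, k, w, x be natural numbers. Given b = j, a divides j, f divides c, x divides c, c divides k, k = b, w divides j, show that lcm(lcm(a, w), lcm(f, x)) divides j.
Since a divides j and w divides j, lcm(a, w) divides j. Since f divides c and x divides c, lcm(f, x) divides c. k = b and c divides k, therefore c divides b. Since lcm(f, x) divides c, lcm(f, x) divides b. From b = j, lcm(f, x) divides j. Because lcm(a, w) divides j, lcm(lcm(a, w), lcm(f, x)) divides j.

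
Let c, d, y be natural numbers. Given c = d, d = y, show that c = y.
From c = d and d = y, by transitivity, c = y.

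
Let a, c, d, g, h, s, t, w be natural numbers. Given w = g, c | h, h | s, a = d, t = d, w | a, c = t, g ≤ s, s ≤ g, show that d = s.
c = t and t = d, thus c = d. c | h and h | s, therefore c | s. Since c = d, d | s. g ≤ s and s ≤ g, therefore g = s. From w = g and w | a, g | a. Since a = d, g | d. g = s, so s | d. Since d | s, d = s.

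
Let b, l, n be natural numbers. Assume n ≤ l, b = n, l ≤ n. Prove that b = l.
Because n ≤ l and l ≤ n, n = l. Since b = n, b = l.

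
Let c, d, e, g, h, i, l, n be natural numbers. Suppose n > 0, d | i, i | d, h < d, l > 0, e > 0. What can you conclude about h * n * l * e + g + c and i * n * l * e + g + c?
h * n * l * e + g + c < i * n * l * e + g + c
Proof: From d | i and i | d, d = i. h < d, so h < i. n > 0, so h * n < i * n. Since l > 0, h * n * l < i * n * l. e > 0, so h * n * l * e < i * n * l * e. Then h * n * l * e + g < i * n * l * e + g. Then h * n * l * e + g + c < i * n * l * e + g + c.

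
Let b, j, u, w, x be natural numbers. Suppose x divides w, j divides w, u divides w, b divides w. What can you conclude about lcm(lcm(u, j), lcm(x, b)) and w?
lcm(lcm(u, j), lcm(x, b)) divides w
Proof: u divides w and j divides w, therefore lcm(u, j) divides w. x divides w and b divides w, therefore lcm(x, b) divides w. lcm(u, j) divides w, so lcm(lcm(u, j), lcm(x, b)) divides w.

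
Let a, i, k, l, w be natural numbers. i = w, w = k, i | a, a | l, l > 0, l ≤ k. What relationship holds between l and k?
l = k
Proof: Because i = w and w = k, i = k. Since i | a and a | l, i | l. i = k, so k | l. l > 0, so k ≤ l. l ≤ k, so k = l. Then l = k.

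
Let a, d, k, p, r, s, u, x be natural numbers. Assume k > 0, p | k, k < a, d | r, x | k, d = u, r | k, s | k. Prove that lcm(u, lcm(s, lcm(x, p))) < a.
d | r and r | k, so d | k. Since d = u, u | k. x | k and p | k, thus lcm(x, p) | k. s | k, so lcm(s, lcm(x, p)) | k. Because u | k, lcm(u, lcm(s, lcm(x, p))) | k. k > 0, so lcm(u, lcm(s, lcm(x, p))) ≤ k. k < a, so lcm(u, lcm(s, lcm(x, p))) < a.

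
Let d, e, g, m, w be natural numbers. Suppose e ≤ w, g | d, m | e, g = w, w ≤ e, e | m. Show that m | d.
w ≤ e and e ≤ w, thus w = e. g = w, so g = e. From e | m and m | e, e = m. Since g = e, g = m. g | d, so m | d.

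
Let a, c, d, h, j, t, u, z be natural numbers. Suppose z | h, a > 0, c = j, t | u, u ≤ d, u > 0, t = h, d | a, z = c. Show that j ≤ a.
From z = c and c = j, z = j. From t = h and t | u, h | u. Because z | h, z | u. Since u > 0, z ≤ u. Since u ≤ d, z ≤ d. d | a and a > 0, therefore d ≤ a. z ≤ d, so z ≤ a. Since z = j, j ≤ a.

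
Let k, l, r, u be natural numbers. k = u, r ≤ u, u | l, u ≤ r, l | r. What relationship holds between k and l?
k = l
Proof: r ≤ u and u ≤ r, hence r = u. Since l | r, l | u. Since u | l, u = l. Since k = u, k = l.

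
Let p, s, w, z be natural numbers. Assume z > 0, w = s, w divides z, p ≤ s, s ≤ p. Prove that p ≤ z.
Since s ≤ p and p ≤ s, s = p. w = s, so w = p. Since w divides z and z > 0, w ≤ z. Since w = p, p ≤ z.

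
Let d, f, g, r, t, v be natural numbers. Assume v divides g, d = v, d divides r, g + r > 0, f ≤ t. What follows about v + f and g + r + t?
v + f ≤ g + r + t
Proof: Since d = v and d divides r, v divides r. v divides g, so v divides g + r. g + r > 0, so v ≤ g + r. Since f ≤ t, v + f ≤ g + r + t.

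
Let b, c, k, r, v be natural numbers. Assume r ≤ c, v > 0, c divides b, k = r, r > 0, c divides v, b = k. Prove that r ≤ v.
From b = k and k = r, b = r. Since c divides b, c divides r. r > 0, so c ≤ r. r ≤ c, so c = r. c divides v and v > 0, hence c ≤ v. c = r, so r ≤ v.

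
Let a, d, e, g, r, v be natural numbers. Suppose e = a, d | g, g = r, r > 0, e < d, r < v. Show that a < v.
Because g = r and d | g, d | r. r > 0, so d ≤ r. e < d, so e < r. r < v, so e < v. e = a, so a < v.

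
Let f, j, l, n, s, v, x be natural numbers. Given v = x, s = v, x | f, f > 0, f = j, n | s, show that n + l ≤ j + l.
From s = v and v = x, s = x. Since n | s, n | x. x | f, so n | f. f > 0, so n ≤ f. Since f = j, n ≤ j. Then n + l ≤ j + l.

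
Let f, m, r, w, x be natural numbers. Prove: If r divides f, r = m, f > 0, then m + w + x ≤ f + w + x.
r = m and r divides f, therefore m divides f. f > 0, so m ≤ f. Then m + w ≤ f + w. Then m + w + x ≤ f + w + x.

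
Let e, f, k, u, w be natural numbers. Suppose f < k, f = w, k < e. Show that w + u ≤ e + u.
f < k and k < e, thus f < e. Since f = w, w < e. Then w + u < e + u. Then w + u ≤ e + u.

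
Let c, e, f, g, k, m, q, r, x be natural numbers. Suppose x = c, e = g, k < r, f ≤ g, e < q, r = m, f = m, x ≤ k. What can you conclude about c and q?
c < q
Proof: x ≤ k and k < r, so x < r. Because r = m, x < m. Since x = c, c < m. f = m and f ≤ g, hence m ≤ g. e = g and e < q, thus g < q. m ≤ g, so m < q. c < m, so c < q.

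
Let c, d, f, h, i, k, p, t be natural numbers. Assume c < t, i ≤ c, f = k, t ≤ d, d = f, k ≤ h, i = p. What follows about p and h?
p < h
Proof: Since d = f and f = k, d = k. i = p and i ≤ c, so p ≤ c. c < t, so p < t. From t ≤ d, p < d. From d = k, p < k. k ≤ h, so p < h.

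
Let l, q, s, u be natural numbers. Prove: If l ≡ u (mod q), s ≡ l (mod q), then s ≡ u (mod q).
Since s ≡ l (mod q) and l ≡ u (mod q), by transitivity, s ≡ u (mod q).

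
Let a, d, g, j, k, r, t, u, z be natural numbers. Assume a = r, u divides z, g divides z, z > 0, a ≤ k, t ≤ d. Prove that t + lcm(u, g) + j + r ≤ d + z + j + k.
u divides z and g divides z, therefore lcm(u, g) divides z. Since z > 0, lcm(u, g) ≤ z. Then lcm(u, g) + j ≤ z + j. Since t ≤ d, t + lcm(u, g) + j ≤ d + z + j. Because a = r and a ≤ k, r ≤ k. t + lcm(u, g) + j ≤ d + z + j, so t + lcm(u, g) + j + r ≤ d + z + j + k.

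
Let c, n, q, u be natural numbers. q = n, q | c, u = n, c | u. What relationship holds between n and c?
n = c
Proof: q = n and q | c, so n | c. u = n and c | u, so c | n. n | c, so n = c.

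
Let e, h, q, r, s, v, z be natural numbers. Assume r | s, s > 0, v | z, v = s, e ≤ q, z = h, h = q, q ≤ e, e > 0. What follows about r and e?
r ≤ e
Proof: From r | s and s > 0, r ≤ s. q ≤ e and e ≤ q, therefore q = e. z = h and h = q, thus z = q. v = s and v | z, thus s | z. z = q, so s | q. q = e, so s | e. e > 0, so s ≤ e. r ≤ s, so r ≤ e.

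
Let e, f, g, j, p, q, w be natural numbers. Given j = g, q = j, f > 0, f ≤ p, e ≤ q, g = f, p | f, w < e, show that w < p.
j = g and g = f, therefore j = f. Since p | f and f > 0, p ≤ f. Since f ≤ p, f = p. j = f, so j = p. q = j and e ≤ q, so e ≤ j. w < e, so w < j. Since j = p, w < p.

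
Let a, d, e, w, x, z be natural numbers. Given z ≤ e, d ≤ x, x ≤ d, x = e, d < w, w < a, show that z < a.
Since d ≤ x and x ≤ d, d = x. x = e, so d = e. From d < w and w < a, d < a. d = e, so e < a. Since z ≤ e, z < a.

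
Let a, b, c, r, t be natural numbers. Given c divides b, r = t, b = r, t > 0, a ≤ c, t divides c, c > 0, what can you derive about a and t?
a ≤ t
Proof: Because b = r and r = t, b = t. Since c divides b, c divides t. Because t > 0, c ≤ t. From t divides c and c > 0, t ≤ c. c ≤ t, so c = t. Since a ≤ c, a ≤ t.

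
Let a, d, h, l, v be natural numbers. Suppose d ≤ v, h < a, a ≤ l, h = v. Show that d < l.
Because h < a and a ≤ l, h < l. Since h = v, v < l. Since d ≤ v, d < l.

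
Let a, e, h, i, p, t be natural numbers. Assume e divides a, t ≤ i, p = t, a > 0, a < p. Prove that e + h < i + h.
e divides a and a > 0, therefore e ≤ a. Since p = t and a < p, a < t. e ≤ a, so e < t. From t ≤ i, e < i. Then e + h < i + h.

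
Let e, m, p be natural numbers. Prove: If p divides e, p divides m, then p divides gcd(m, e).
p divides m and p divides e. Because common divisors divide the gcd, p divides gcd(m, e).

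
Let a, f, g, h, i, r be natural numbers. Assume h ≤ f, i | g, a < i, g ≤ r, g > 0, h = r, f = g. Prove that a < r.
f = g and h ≤ f, hence h ≤ g. h = r, so r ≤ g. From g ≤ r, g = r. i | g and g > 0, therefore i ≤ g. Since a < i, a < g. Since g = r, a < r.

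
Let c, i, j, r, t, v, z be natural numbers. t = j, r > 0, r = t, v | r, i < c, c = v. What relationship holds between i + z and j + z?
i + z < j + z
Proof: c = v and i < c, so i < v. v | r and r > 0, therefore v ≤ r. Since r = t, v ≤ t. Because t = j, v ≤ j. i < v, so i < j. Then i + z < j + z.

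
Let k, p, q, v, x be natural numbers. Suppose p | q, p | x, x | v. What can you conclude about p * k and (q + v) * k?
p * k | (q + v) * k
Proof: p | x and x | v, hence p | v. Since p | q, p | q + v. Then p * k | (q + v) * k.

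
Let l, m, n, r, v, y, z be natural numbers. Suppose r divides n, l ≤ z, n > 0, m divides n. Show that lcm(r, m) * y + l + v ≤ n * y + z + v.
r divides n and m divides n, thus lcm(r, m) divides n. n > 0, so lcm(r, m) ≤ n. By multiplying by a non-negative, lcm(r, m) * y ≤ n * y. Since l ≤ z, lcm(r, m) * y + l ≤ n * y + z. Then lcm(r, m) * y + l + v ≤ n * y + z + v.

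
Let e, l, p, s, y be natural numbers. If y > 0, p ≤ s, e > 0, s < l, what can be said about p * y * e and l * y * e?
p * y * e < l * y * e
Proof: p ≤ s and s < l, therefore p < l. Combined with y > 0, by multiplying by a positive, p * y < l * y. Since e > 0, by multiplying by a positive, p * y * e < l * y * e.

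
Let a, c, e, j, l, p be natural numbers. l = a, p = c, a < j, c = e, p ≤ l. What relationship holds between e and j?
e < j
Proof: Since p = c and c = e, p = e. Since l = a and p ≤ l, p ≤ a. Since p = e, e ≤ a. Since a < j, e < j.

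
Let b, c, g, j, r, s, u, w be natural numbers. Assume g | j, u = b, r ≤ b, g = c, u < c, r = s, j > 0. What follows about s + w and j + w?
s + w < j + w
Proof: Since r = s and r ≤ b, s ≤ b. g | j and j > 0, thus g ≤ j. Since g = c, c ≤ j. Since u < c, u < j. Since u = b, b < j. Since s ≤ b, s < j. Then s + w < j + w.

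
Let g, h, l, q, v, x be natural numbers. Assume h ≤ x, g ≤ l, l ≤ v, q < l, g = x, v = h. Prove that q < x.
v = h and l ≤ v, thus l ≤ h. Because h ≤ x, l ≤ x. g = x and g ≤ l, hence x ≤ l. Since l ≤ x, l = x. q < l, so q < x.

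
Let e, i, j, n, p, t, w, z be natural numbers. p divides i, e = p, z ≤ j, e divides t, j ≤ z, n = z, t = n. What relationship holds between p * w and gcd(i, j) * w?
p * w divides gcd(i, j) * w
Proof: t = n and n = z, therefore t = z. Because z ≤ j and j ≤ z, z = j. Since t = z, t = j. e = p and e divides t, thus p divides t. Since t = j, p divides j. Since p divides i, p divides gcd(i, j). Then p * w divides gcd(i, j) * w.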